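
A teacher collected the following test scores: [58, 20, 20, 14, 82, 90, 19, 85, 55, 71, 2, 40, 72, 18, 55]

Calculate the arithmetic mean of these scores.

46.7333

Step 1: Sum all values: 58 + 20 + 20 + 14 + 82 + 90 + 19 + 85 + 55 + 71 + 2 + 40 + 72 + 18 + 55 = 701
Step 2: Count the number of values: n = 15
Step 3: Mean = sum / n = 701 / 15 = 46.7333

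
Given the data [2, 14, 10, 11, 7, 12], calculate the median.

10.5

Step 1: Sort the data in ascending order: [2, 7, 10, 11, 12, 14]
Step 2: The number of values is n = 6.
Step 3: Since n is even, the median is the average of positions 3 and 4:
  Median = (10 + 11) / 2 = 10.5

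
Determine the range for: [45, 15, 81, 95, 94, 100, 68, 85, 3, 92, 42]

97

Step 1: Identify the maximum value: max = 100
Step 2: Identify the minimum value: min = 3
Step 3: Range = max - min = 100 - 3 = 97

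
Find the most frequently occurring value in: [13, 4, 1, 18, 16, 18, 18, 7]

18

Step 1: Count the frequency of each value:
  1: appears 1 time(s)
  4: appears 1 time(s)
  7: appears 1 time(s)
  13: appears 1 time(s)
  16: appears 1 time(s)
  18: appears 3 time(s)
Step 2: The value 18 appears most frequently (3 times).
Step 3: Mode = 18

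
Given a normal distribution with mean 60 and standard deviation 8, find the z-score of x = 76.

2

Step 1: Recall the z-score formula: z = (x - mu) / sigma
Step 2: Substitute values: z = (76 - 60) / 8
Step 3: z = 16 / 8 = 2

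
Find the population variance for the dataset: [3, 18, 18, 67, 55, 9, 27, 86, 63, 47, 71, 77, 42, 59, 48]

622.2667

Step 1: Compute the mean: (3 + 18 + 18 + 67 + 55 + 9 + 27 + 86 + 63 + 47 + 71 + 77 + 42 + 59 + 48) / 15 = 46
Step 2: Compute squared deviations from the mean:
  (3 - 46)^2 = 1849
  (18 - 46)^2 = 784
  (18 - 46)^2 = 784
  (67 - 46)^2 = 441
  (55 - 46)^2 = 81
  (9 - 46)^2 = 1369
  (27 - 46)^2 = 361
  (86 - 46)^2 = 1600
  (63 - 46)^2 = 289
  (47 - 46)^2 = 1
  (71 - 46)^2 = 625
  (77 - 46)^2 = 961
  (42 - 46)^2 = 16
  (59 - 46)^2 = 169
  (48 - 46)^2 = 4
Step 3: Sum of squared deviations = 9334
Step 4: Population variance = 9334 / 15 = 622.2667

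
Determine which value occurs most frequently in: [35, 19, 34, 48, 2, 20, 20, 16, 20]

20

Step 1: Count the frequency of each value:
  2: appears 1 time(s)
  16: appears 1 time(s)
  19: appears 1 time(s)
  20: appears 3 time(s)
  34: appears 1 time(s)
  35: appears 1 time(s)
  48: appears 1 time(s)
Step 2: The value 20 appears most frequently (3 times).
Step 3: Mode = 20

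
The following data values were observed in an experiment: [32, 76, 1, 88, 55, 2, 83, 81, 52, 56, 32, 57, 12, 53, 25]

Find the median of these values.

53

Step 1: Sort the data in ascending order: [1, 2, 12, 25, 32, 32, 52, 53, 55, 56, 57, 76, 81, 83, 88]
Step 2: The number of values is n = 15.
Step 3: Since n is odd, the median is the middle value at position 8: 53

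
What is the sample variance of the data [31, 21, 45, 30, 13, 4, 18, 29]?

159.5536

Step 1: Compute the mean: (31 + 21 + 45 + 30 + 13 + 4 + 18 + 29) / 8 = 23.875
Step 2: Compute squared deviations from the mean:
  (31 - 23.875)^2 = 50.7656
  (21 - 23.875)^2 = 8.2656
  (45 - 23.875)^2 = 446.2656
  (30 - 23.875)^2 = 37.5156
  (13 - 23.875)^2 = 118.2656
  (4 - 23.875)^2 = 395.0156
  (18 - 23.875)^2 = 34.5156
  (29 - 23.875)^2 = 26.2656
Step 3: Sum of squared deviations = 1116.875
Step 4: Sample variance = 1116.875 / 7 = 159.5536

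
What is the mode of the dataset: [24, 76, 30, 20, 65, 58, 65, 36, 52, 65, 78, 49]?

65

Step 1: Count the frequency of each value:
  20: appears 1 time(s)
  24: appears 1 time(s)
  30: appears 1 time(s)
  36: appears 1 time(s)
  49: appears 1 time(s)
  52: appears 1 time(s)
  58: appears 1 time(s)
  65: appears 3 time(s)
  76: appears 1 time(s)
  78: appears 1 time(s)
Step 2: The value 65 appears most frequently (3 times).
Step 3: Mode = 65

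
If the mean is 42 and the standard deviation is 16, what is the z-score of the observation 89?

2.9375

Step 1: Recall the z-score formula: z = (x - mu) / sigma
Step 2: Substitute values: z = (89 - 42) / 16
Step 3: z = 47 / 16 = 2.9375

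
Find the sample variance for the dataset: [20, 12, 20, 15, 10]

20.8

Step 1: Compute the mean: (20 + 12 + 20 + 15 + 10) / 5 = 15.4
Step 2: Compute squared deviations from the mean:
  (20 - 15.4)^2 = 21.16
  (12 - 15.4)^2 = 11.56
  (20 - 15.4)^2 = 21.16
  (15 - 15.4)^2 = 0.16
  (10 - 15.4)^2 = 29.16
Step 3: Sum of squared deviations = 83.2
Step 4: Sample variance = 83.2 / 4 = 20.8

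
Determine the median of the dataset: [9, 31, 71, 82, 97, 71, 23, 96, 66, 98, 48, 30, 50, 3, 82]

66

Step 1: Sort the data in ascending order: [3, 9, 23, 30, 31, 48, 50, 66, 71, 71, 82, 82, 96, 97, 98]
Step 2: The number of values is n = 15.
Step 3: Since n is odd, the median is the middle value at position 8: 66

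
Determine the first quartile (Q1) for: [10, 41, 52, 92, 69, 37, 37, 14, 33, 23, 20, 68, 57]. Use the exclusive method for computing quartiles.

21.5

Step 1: Sort the data: [10, 14, 20, 23, 33, 37, 37, 41, 52, 57, 68, 69, 92]
Step 2: n = 13
Step 3: Using the exclusive quartile method:
  Q1 = 21.5
  Q2 (median) = 37
  Q3 = 62.5
  IQR = Q3 - Q1 = 62.5 - 21.5 = 41
Step 4: Q1 = 21.5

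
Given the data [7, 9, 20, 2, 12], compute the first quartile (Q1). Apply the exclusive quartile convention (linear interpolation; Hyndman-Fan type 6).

4.5

Step 1: Sort the data: [2, 7, 9, 12, 20]
Step 2: n = 5
Step 3: Using the exclusive quartile method:
  Q1 = 4.5
  Q2 (median) = 9
  Q3 = 16
  IQR = Q3 - Q1 = 16 - 4.5 = 11.5
Step 4: Q1 = 4.5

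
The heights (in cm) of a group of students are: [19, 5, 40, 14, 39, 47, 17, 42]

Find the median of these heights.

29

Step 1: Sort the data in ascending order: [5, 14, 17, 19, 39, 40, 42, 47]
Step 2: The number of values is n = 8.
Step 3: Since n is even, the median is the average of positions 4 and 5:
  Median = (19 + 39) / 2 = 29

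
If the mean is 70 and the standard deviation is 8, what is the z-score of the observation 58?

-1.5

Step 1: Recall the z-score formula: z = (x - mu) / sigma
Step 2: Substitute values: z = (58 - 70) / 8
Step 3: z = -12 / 8 = -1.5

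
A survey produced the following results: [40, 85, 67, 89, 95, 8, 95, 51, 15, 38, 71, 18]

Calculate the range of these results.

87

Step 1: Identify the maximum value: max = 95
Step 2: Identify the minimum value: min = 8
Step 3: Range = max - min = 95 - 8 = 87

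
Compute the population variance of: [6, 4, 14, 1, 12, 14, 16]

29.102

Step 1: Compute the mean: (6 + 4 + 14 + 1 + 12 + 14 + 16) / 7 = 9.5714
Step 2: Compute squared deviations from the mean:
  (6 - 9.5714)^2 = 12.7551
  (4 - 9.5714)^2 = 31.0408
  (14 - 9.5714)^2 = 19.6122
  (1 - 9.5714)^2 = 73.4694
  (12 - 9.5714)^2 = 5.898
  (14 - 9.5714)^2 = 19.6122
  (16 - 9.5714)^2 = 41.3265
Step 3: Sum of squared deviations = 203.7143
Step 4: Population variance = 203.7143 / 7 = 29.102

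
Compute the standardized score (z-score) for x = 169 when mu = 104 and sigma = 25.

2.6

Step 1: Recall the z-score formula: z = (x - mu) / sigma
Step 2: Substitute values: z = (169 - 104) / 25
Step 3: z = 65 / 25 = 2.6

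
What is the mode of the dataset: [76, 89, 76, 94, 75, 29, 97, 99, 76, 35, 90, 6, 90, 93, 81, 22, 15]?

76

Step 1: Count the frequency of each value:
  6: appears 1 time(s)
  15: appears 1 time(s)
  22: appears 1 time(s)
  29: appears 1 time(s)
  35: appears 1 time(s)
  75: appears 1 time(s)
  76: appears 3 time(s)
  81: appears 1 time(s)
  89: appears 1 time(s)
  90: appears 2 time(s)
  93: appears 1 time(s)
  94: appears 1 time(s)
  97: appears 1 time(s)
  99: appears 1 time(s)
Step 2: The value 76 appears most frequently (3 times).
Step 3: Mode = 76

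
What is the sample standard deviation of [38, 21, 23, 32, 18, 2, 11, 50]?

15.2778

Step 1: Compute the mean: 24.375
Step 2: Sum of squared deviations from the mean: 1633.875
Step 3: Sample variance = 1633.875 / 7 = 233.4107
Step 4: Standard deviation = sqrt(233.4107) = 15.2778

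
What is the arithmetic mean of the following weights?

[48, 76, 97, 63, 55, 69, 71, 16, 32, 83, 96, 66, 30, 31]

59.5

Step 1: Sum all values: 48 + 76 + 97 + 63 + 55 + 69 + 71 + 16 + 32 + 83 + 96 + 66 + 30 + 31 = 833
Step 2: Count the number of values: n = 14
Step 3: Mean = sum / n = 833 / 14 = 59.5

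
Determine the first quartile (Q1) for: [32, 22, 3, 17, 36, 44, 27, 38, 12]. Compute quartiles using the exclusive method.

14.5

Step 1: Sort the data: [3, 12, 17, 22, 27, 32, 36, 38, 44]
Step 2: n = 9
Step 3: Using the exclusive quartile method:
  Q1 = 14.5
  Q2 (median) = 27
  Q3 = 37
  IQR = Q3 - Q1 = 37 - 14.5 = 22.5
Step 4: Q1 = 14.5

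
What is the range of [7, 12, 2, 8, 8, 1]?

11

Step 1: Identify the maximum value: max = 12
Step 2: Identify the minimum value: min = 1
Step 3: Range = max - min = 12 - 1 = 11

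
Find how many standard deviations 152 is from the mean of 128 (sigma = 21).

1.1429

Step 1: Recall the z-score formula: z = (x - mu) / sigma
Step 2: Substitute values: z = (152 - 128) / 21
Step 3: z = 24 / 21 = 1.1429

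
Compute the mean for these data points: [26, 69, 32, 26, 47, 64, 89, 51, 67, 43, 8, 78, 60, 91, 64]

54.3333

Step 1: Sum all values: 26 + 69 + 32 + 26 + 47 + 64 + 89 + 51 + 67 + 43 + 8 + 78 + 60 + 91 + 64 = 815
Step 2: Count the number of values: n = 15
Step 3: Mean = sum / n = 815 / 15 = 54.3333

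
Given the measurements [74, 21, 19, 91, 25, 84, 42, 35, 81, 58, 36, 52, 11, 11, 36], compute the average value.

45.0667

Step 1: Sum all values: 74 + 21 + 19 + 91 + 25 + 84 + 42 + 35 + 81 + 58 + 36 + 52 + 11 + 11 + 36 = 676
Step 2: Count the number of values: n = 15
Step 3: Mean = sum / n = 676 / 15 = 45.0667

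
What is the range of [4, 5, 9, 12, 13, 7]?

9

Step 1: Identify the maximum value: max = 13
Step 2: Identify the minimum value: min = 4
Step 3: Range = max - min = 13 - 4 = 9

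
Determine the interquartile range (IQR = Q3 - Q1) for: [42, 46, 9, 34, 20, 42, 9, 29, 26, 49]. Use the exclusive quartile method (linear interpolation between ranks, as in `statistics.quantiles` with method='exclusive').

25.75

Step 1: Sort the data: [9, 9, 20, 26, 29, 34, 42, 42, 46, 49]
Step 2: n = 10
Step 3: Using the exclusive quartile method:
  Q1 = 17.25
  Q2 (median) = 31.5
  Q3 = 43
  IQR = Q3 - Q1 = 43 - 17.25 = 25.75
Step 4: IQR = 25.75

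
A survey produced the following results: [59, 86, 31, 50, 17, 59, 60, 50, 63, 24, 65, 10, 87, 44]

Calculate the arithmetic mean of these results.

50.3571

Step 1: Sum all values: 59 + 86 + 31 + 50 + 17 + 59 + 60 + 50 + 63 + 24 + 65 + 10 + 87 + 44 = 705
Step 2: Count the number of values: n = 14
Step 3: Mean = sum / n = 705 / 14 = 50.3571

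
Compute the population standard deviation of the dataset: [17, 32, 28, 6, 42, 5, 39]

13.9533

Step 1: Compute the mean: 24.1429
Step 2: Sum of squared deviations from the mean: 1362.8571
Step 3: Population variance = 1362.8571 / 7 = 194.6939
Step 4: Standard deviation = sqrt(194.6939) = 13.9533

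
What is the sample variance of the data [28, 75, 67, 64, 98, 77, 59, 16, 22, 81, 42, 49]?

651.5455

Step 1: Compute the mean: (28 + 75 + 67 + 64 + 98 + 77 + 59 + 16 + 22 + 81 + 42 + 49) / 12 = 56.5
Step 2: Compute squared deviations from the mean:
  (28 - 56.5)^2 = 812.25
  (75 - 56.5)^2 = 342.25
  (67 - 56.5)^2 = 110.25
  (64 - 56.5)^2 = 56.25
  (98 - 56.5)^2 = 1722.25
  (77 - 56.5)^2 = 420.25
  (59 - 56.5)^2 = 6.25
  (16 - 56.5)^2 = 1640.25
  (22 - 56.5)^2 = 1190.25
  (81 - 56.5)^2 = 600.25
  (42 - 56.5)^2 = 210.25
  (49 - 56.5)^2 = 56.25
Step 3: Sum of squared deviations = 7167
Step 4: Sample variance = 7167 / 11 = 651.5455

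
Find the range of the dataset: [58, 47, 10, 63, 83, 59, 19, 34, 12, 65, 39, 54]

73

Step 1: Identify the maximum value: max = 83
Step 2: Identify the minimum value: min = 10
Step 3: Range = max - min = 83 - 10 = 73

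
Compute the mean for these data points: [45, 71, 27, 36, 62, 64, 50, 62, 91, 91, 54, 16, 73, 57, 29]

55.2

Step 1: Sum all values: 45 + 71 + 27 + 36 + 62 + 64 + 50 + 62 + 91 + 91 + 54 + 16 + 73 + 57 + 29 = 828
Step 2: Count the number of values: n = 15
Step 3: Mean = sum / n = 828 / 15 = 55.2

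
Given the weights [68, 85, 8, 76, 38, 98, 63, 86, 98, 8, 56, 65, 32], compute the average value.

60.0769

Step 1: Sum all values: 68 + 85 + 8 + 76 + 38 + 98 + 63 + 86 + 98 + 8 + 56 + 65 + 32 = 781
Step 2: Count the number of values: n = 13
Step 3: Mean = sum / n = 781 / 13 = 60.0769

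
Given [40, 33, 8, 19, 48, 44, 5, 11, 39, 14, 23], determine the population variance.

219.4215

Step 1: Compute the mean: (40 + 33 + 8 + 19 + 48 + 44 + 5 + 11 + 39 + 14 + 23) / 11 = 25.8182
Step 2: Compute squared deviations from the mean:
  (40 - 25.8182)^2 = 201.124
  (33 - 25.8182)^2 = 51.5785
  (8 - 25.8182)^2 = 317.4876
  (19 - 25.8182)^2 = 46.4876
  (48 - 25.8182)^2 = 492.0331
  (44 - 25.8182)^2 = 330.5785
  (5 - 25.8182)^2 = 433.3967
  (11 - 25.8182)^2 = 219.5785
  (39 - 25.8182)^2 = 173.7603
  (14 - 25.8182)^2 = 139.6694
  (23 - 25.8182)^2 = 7.9421
Step 3: Sum of squared deviations = 2413.6364
Step 4: Population variance = 2413.6364 / 11 = 219.4215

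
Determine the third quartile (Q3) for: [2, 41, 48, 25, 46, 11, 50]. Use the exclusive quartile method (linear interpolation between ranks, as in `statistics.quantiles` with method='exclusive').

48

Step 1: Sort the data: [2, 11, 25, 41, 46, 48, 50]
Step 2: n = 7
Step 3: Using the exclusive quartile method:
  Q1 = 11
  Q2 (median) = 41
  Q3 = 48
  IQR = Q3 - Q1 = 48 - 11 = 37
Step 4: Q3 = 48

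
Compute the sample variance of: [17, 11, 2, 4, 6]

36.5

Step 1: Compute the mean: (17 + 11 + 2 + 4 + 6) / 5 = 8
Step 2: Compute squared deviations from the mean:
  (17 - 8)^2 = 81
  (11 - 8)^2 = 9
  (2 - 8)^2 = 36
  (4 - 8)^2 = 16
  (6 - 8)^2 = 4
Step 3: Sum of squared deviations = 146
Step 4: Sample variance = 146 / 4 = 36.5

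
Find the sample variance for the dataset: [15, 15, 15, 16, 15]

0.2

Step 1: Compute the mean: (15 + 15 + 15 + 16 + 15) / 5 = 15.2
Step 2: Compute squared deviations from the mean:
  (15 - 15.2)^2 = 0.04
  (15 - 15.2)^2 = 0.04
  (15 - 15.2)^2 = 0.04
  (16 - 15.2)^2 = 0.64
  (15 - 15.2)^2 = 0.04
Step 3: Sum of squared deviations = 0.8
Step 4: Sample variance = 0.8 / 4 = 0.2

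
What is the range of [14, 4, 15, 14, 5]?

11

Step 1: Identify the maximum value: max = 15
Step 2: Identify the minimum value: min = 4
Step 3: Range = max - min = 15 - 4 = 11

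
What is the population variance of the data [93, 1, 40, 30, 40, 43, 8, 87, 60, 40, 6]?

838.3802

Step 1: Compute the mean: (93 + 1 + 40 + 30 + 40 + 43 + 8 + 87 + 60 + 40 + 6) / 11 = 40.7273
Step 2: Compute squared deviations from the mean:
  (93 - 40.7273)^2 = 2732.438
  (1 - 40.7273)^2 = 1578.2562
  (40 - 40.7273)^2 = 0.5289
  (30 - 40.7273)^2 = 115.0744
  (40 - 40.7273)^2 = 0.5289
  (43 - 40.7273)^2 = 5.1653
  (8 - 40.7273)^2 = 1071.0744
  (87 - 40.7273)^2 = 2141.1653
  (60 - 40.7273)^2 = 371.438
  (40 - 40.7273)^2 = 0.5289
  (6 - 40.7273)^2 = 1205.9835
Step 3: Sum of squared deviations = 9222.1818
Step 4: Population variance = 9222.1818 / 11 = 838.3802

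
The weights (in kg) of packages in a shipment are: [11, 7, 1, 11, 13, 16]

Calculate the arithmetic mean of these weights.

9.8333

Step 1: Sum all values: 11 + 7 + 1 + 11 + 13 + 16 = 59
Step 2: Count the number of values: n = 6
Step 3: Mean = sum / n = 59 / 6 = 9.8333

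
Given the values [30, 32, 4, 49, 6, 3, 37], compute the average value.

23

Step 1: Sum all values: 30 + 32 + 4 + 49 + 6 + 3 + 37 = 161
Step 2: Count the number of values: n = 7
Step 3: Mean = sum / n = 161 / 7 = 23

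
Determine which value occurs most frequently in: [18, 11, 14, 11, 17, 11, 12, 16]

11

Step 1: Count the frequency of each value:
  11: appears 3 time(s)
  12: appears 1 time(s)
  14: appears 1 time(s)
  16: appears 1 time(s)
  17: appears 1 time(s)
  18: appears 1 time(s)
Step 2: The value 11 appears most frequently (3 times).
Step 3: Mode = 11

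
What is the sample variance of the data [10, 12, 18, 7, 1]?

39.3

Step 1: Compute the mean: (10 + 12 + 18 + 7 + 1) / 5 = 9.6
Step 2: Compute squared deviations from the mean:
  (10 - 9.6)^2 = 0.16
  (12 - 9.6)^2 = 5.76
  (18 - 9.6)^2 = 70.56
  (7 - 9.6)^2 = 6.76
  (1 - 9.6)^2 = 73.96
Step 3: Sum of squared deviations = 157.2
Step 4: Sample variance = 157.2 / 4 = 39.3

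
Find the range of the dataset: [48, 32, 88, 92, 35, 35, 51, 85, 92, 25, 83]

67

Step 1: Identify the maximum value: max = 92
Step 2: Identify the minimum value: min = 25
Step 3: Range = max - min = 92 - 25 = 67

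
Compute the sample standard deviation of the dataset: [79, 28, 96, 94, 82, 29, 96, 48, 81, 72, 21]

29.0379

Step 1: Compute the mean: 66
Step 2: Sum of squared deviations from the mean: 8432
Step 3: Sample variance = 8432 / 10 = 843.2
Step 4: Standard deviation = sqrt(843.2) = 29.0379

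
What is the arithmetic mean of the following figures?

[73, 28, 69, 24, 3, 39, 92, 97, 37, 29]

49.1

Step 1: Sum all values: 73 + 28 + 69 + 24 + 3 + 39 + 92 + 97 + 37 + 29 = 491
Step 2: Count the number of values: n = 10
Step 3: Mean = sum / n = 491 / 10 = 49.1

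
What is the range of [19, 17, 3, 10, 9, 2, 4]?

17

Step 1: Identify the maximum value: max = 19
Step 2: Identify the minimum value: min = 2
Step 3: Range = max - min = 19 - 2 = 17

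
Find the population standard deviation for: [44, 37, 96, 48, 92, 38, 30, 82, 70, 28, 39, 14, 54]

24.7087

Step 1: Compute the mean: 51.6923
Step 2: Sum of squared deviations from the mean: 7936.7692
Step 3: Population variance = 7936.7692 / 13 = 610.5207
Step 4: Standard deviation = sqrt(610.5207) = 24.7087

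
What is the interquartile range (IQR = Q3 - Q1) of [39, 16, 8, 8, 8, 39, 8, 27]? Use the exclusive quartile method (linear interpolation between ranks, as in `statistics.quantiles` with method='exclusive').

28

Step 1: Sort the data: [8, 8, 8, 8, 16, 27, 39, 39]
Step 2: n = 8
Step 3: Using the exclusive quartile method:
  Q1 = 8
  Q2 (median) = 12
  Q3 = 36
  IQR = Q3 - Q1 = 36 - 8 = 28
Step 4: IQR = 28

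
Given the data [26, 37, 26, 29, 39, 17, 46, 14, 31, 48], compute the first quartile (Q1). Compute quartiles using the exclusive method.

23.75

Step 1: Sort the data: [14, 17, 26, 26, 29, 31, 37, 39, 46, 48]
Step 2: n = 10
Step 3: Using the exclusive quartile method:
  Q1 = 23.75
  Q2 (median) = 30
  Q3 = 40.75
  IQR = Q3 - Q1 = 40.75 - 23.75 = 17
Step 4: Q1 = 23.75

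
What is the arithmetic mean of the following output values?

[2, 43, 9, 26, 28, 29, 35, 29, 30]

25.6667

Step 1: Sum all values: 2 + 43 + 9 + 26 + 28 + 29 + 35 + 29 + 30 = 231
Step 2: Count the number of values: n = 9
Step 3: Mean = sum / n = 231 / 9 = 25.6667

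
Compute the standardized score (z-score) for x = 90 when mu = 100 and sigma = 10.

-1

Step 1: Recall the z-score formula: z = (x - mu) / sigma
Step 2: Substitute values: z = (90 - 100) / 10
Step 3: z = -10 / 10 = -1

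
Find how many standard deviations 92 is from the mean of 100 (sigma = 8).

-1

Step 1: Recall the z-score formula: z = (x - mu) / sigma
Step 2: Substitute values: z = (92 - 100) / 8
Step 3: z = -8 / 8 = -1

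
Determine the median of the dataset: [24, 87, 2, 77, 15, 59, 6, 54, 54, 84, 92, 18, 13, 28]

41

Step 1: Sort the data in ascending order: [2, 6, 13, 15, 18, 24, 28, 54, 54, 59, 77, 84, 87, 92]
Step 2: The number of values is n = 14.
Step 3: Since n is even, the median is the average of positions 7 and 8:
  Median = (28 + 54) / 2 = 41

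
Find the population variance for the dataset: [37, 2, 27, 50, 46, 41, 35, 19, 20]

206.6173

Step 1: Compute the mean: (37 + 2 + 27 + 50 + 46 + 41 + 35 + 19 + 20) / 9 = 30.7778
Step 2: Compute squared deviations from the mean:
  (37 - 30.7778)^2 = 38.716
  (2 - 30.7778)^2 = 828.1605
  (27 - 30.7778)^2 = 14.2716
  (50 - 30.7778)^2 = 369.4938
  (46 - 30.7778)^2 = 231.716
  (41 - 30.7778)^2 = 104.4938
  (35 - 30.7778)^2 = 17.8272
  (19 - 30.7778)^2 = 138.716
  (20 - 30.7778)^2 = 116.1605
Step 3: Sum of squared deviations = 1859.5556
Step 4: Population variance = 1859.5556 / 9 = 206.6173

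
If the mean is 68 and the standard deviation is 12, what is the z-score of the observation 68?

0

Step 1: Recall the z-score formula: z = (x - mu) / sigma
Step 2: Substitute values: z = (68 - 68) / 12
Step 3: z = 0 / 12 = 0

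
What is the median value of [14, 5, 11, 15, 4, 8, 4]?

8

Step 1: Sort the data in ascending order: [4, 4, 5, 8, 11, 14, 15]
Step 2: The number of values is n = 7.
Step 3: Since n is odd, the median is the middle value at position 4: 8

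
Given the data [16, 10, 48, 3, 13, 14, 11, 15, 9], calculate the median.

13

Step 1: Sort the data in ascending order: [3, 9, 10, 11, 13, 14, 15, 16, 48]
Step 2: The number of values is n = 9.
Step 3: Since n is odd, the median is the middle value at position 5: 13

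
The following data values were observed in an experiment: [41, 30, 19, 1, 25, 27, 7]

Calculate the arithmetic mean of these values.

21.4286

Step 1: Sum all values: 41 + 30 + 19 + 1 + 25 + 27 + 7 = 150
Step 2: Count the number of values: n = 7
Step 3: Mean = sum / n = 150 / 7 = 21.4286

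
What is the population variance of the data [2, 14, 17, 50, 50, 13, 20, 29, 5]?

275.5062

Step 1: Compute the mean: (2 + 14 + 17 + 50 + 50 + 13 + 20 + 29 + 5) / 9 = 22.2222
Step 2: Compute squared deviations from the mean:
  (2 - 22.2222)^2 = 408.9383
  (14 - 22.2222)^2 = 67.6049
  (17 - 22.2222)^2 = 27.2716
  (50 - 22.2222)^2 = 771.6049
  (50 - 22.2222)^2 = 771.6049
  (13 - 22.2222)^2 = 85.0494
  (20 - 22.2222)^2 = 4.9383
  (29 - 22.2222)^2 = 45.9383
  (5 - 22.2222)^2 = 296.6049
Step 3: Sum of squared deviations = 2479.5556
Step 4: Population variance = 2479.5556 / 9 = 275.5062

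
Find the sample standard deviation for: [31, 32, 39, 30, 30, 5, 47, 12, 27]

12.7519

Step 1: Compute the mean: 28.1111
Step 2: Sum of squared deviations from the mean: 1300.8889
Step 3: Sample variance = 1300.8889 / 8 = 162.6111
Step 4: Standard deviation = sqrt(162.6111) = 12.7519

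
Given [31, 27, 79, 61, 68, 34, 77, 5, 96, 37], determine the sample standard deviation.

28.7682

Step 1: Compute the mean: 51.5
Step 2: Sum of squared deviations from the mean: 7448.5
Step 3: Sample variance = 7448.5 / 9 = 827.6111
Step 4: Standard deviation = sqrt(827.6111) = 28.7682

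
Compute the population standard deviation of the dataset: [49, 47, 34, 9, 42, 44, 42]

12.6878

Step 1: Compute the mean: 38.1429
Step 2: Sum of squared deviations from the mean: 1126.8571
Step 3: Population variance = 1126.8571 / 7 = 160.9796
Step 4: Standard deviation = sqrt(160.9796) = 12.6878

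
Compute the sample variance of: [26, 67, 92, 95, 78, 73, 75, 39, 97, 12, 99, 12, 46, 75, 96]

955.6952

Step 1: Compute the mean: (26 + 67 + 92 + 95 + 78 + 73 + 75 + 39 + 97 + 12 + 99 + 12 + 46 + 75 + 96) / 15 = 65.4667
Step 2: Compute squared deviations from the mean:
  (26 - 65.4667)^2 = 1557.6178
  (67 - 65.4667)^2 = 2.3511
  (92 - 65.4667)^2 = 704.0178
  (95 - 65.4667)^2 = 872.2178
  (78 - 65.4667)^2 = 157.0844
  (73 - 65.4667)^2 = 56.7511
  (75 - 65.4667)^2 = 90.8844
  (39 - 65.4667)^2 = 700.4844
  (97 - 65.4667)^2 = 994.3511
  (12 - 65.4667)^2 = 2858.6844
  (99 - 65.4667)^2 = 1124.4844
  (12 - 65.4667)^2 = 2858.6844
  (46 - 65.4667)^2 = 378.9511
  (75 - 65.4667)^2 = 90.8844
  (96 - 65.4667)^2 = 932.2844
Step 3: Sum of squared deviations = 13379.7333
Step 4: Sample variance = 13379.7333 / 14 = 955.6952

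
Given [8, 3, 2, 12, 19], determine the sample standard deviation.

6.9785

Step 1: Compute the mean: 8.8
Step 2: Sum of squared deviations from the mean: 194.8
Step 3: Sample variance = 194.8 / 4 = 48.7
Step 4: Standard deviation = sqrt(48.7) = 6.9785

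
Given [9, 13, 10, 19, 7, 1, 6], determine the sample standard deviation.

5.6779

Step 1: Compute the mean: 9.2857
Step 2: Sum of squared deviations from the mean: 193.4286
Step 3: Sample variance = 193.4286 / 6 = 32.2381
Step 4: Standard deviation = sqrt(32.2381) = 5.6779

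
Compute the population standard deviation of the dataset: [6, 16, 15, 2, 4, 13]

5.5277

Step 1: Compute the mean: 9.3333
Step 2: Sum of squared deviations from the mean: 183.3333
Step 3: Population variance = 183.3333 / 6 = 30.5556
Step 4: Standard deviation = sqrt(30.5556) = 5.5277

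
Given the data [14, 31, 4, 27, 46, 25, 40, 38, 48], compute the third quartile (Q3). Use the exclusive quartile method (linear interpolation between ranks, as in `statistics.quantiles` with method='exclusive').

43

Step 1: Sort the data: [4, 14, 25, 27, 31, 38, 40, 46, 48]
Step 2: n = 9
Step 3: Using the exclusive quartile method:
  Q1 = 19.5
  Q2 (median) = 31
  Q3 = 43
  IQR = Q3 - Q1 = 43 - 19.5 = 23.5
Step 4: Q3 = 43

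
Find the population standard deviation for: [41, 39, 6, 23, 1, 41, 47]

17.144

Step 1: Compute the mean: 28.2857
Step 2: Sum of squared deviations from the mean: 2057.4286
Step 3: Population variance = 2057.4286 / 7 = 293.9184
Step 4: Standard deviation = sqrt(293.9184) = 17.144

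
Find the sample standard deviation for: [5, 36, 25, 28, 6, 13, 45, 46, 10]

16.1538

Step 1: Compute the mean: 23.7778
Step 2: Sum of squared deviations from the mean: 2087.5556
Step 3: Sample variance = 2087.5556 / 8 = 260.9444
Step 4: Standard deviation = sqrt(260.9444) = 16.1538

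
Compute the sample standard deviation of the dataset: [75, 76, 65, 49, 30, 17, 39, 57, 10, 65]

23.528

Step 1: Compute the mean: 48.3
Step 2: Sum of squared deviations from the mean: 4982.1
Step 3: Sample variance = 4982.1 / 9 = 553.5667
Step 4: Standard deviation = sqrt(553.5667) = 23.528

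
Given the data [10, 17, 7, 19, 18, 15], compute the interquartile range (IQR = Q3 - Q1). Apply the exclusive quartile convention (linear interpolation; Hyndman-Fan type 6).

9

Step 1: Sort the data: [7, 10, 15, 17, 18, 19]
Step 2: n = 6
Step 3: Using the exclusive quartile method:
  Q1 = 9.25
  Q2 (median) = 16
  Q3 = 18.25
  IQR = Q3 - Q1 = 18.25 - 9.25 = 9
Step 4: IQR = 9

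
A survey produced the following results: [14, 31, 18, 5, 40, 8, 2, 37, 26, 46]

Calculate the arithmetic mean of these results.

22.7

Step 1: Sum all values: 14 + 31 + 18 + 5 + 40 + 8 + 2 + 37 + 26 + 46 = 227
Step 2: Count the number of values: n = 10
Step 3: Mean = sum / n = 227 / 10 = 22.7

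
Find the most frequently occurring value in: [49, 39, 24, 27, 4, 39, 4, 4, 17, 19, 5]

4

Step 1: Count the frequency of each value:
  4: appears 3 time(s)
  5: appears 1 time(s)
  17: appears 1 time(s)
  19: appears 1 time(s)
  24: appears 1 time(s)
  27: appears 1 time(s)
  39: appears 2 time(s)
  49: appears 1 time(s)
Step 2: The value 4 appears most frequently (3 times).
Step 3: Mode = 4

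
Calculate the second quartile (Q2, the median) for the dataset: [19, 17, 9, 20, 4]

17

Step 1: Sort the data: [4, 9, 17, 19, 20]
Step 2: n = 5
Step 3: Q2 is the median. Since n is odd, it is the middle value at position 3: 17
Step 4: Q2 = 17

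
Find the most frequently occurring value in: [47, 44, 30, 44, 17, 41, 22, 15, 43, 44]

44

Step 1: Count the frequency of each value:
  15: appears 1 time(s)
  17: appears 1 time(s)
  22: appears 1 time(s)
  30: appears 1 time(s)
  41: appears 1 time(s)
  43: appears 1 time(s)
  44: appears 3 time(s)
  47: appears 1 time(s)
Step 2: The value 44 appears most frequently (3 times).
Step 3: Mode = 44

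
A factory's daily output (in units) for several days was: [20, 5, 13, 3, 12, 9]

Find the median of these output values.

10.5

Step 1: Sort the data in ascending order: [3, 5, 9, 12, 13, 20]
Step 2: The number of values is n = 6.
Step 3: Since n is even, the median is the average of positions 3 and 4:
  Median = (9 + 12) / 2 = 10.5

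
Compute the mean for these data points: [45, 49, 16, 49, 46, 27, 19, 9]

32.5

Step 1: Sum all values: 45 + 49 + 16 + 49 + 46 + 27 + 19 + 9 = 260
Step 2: Count the number of values: n = 8
Step 3: Mean = sum / n = 260 / 8 = 32.5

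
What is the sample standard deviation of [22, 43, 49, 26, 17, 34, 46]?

12.5622

Step 1: Compute the mean: 33.8571
Step 2: Sum of squared deviations from the mean: 946.8571
Step 3: Sample variance = 946.8571 / 6 = 157.8095
Step 4: Standard deviation = sqrt(157.8095) = 12.5622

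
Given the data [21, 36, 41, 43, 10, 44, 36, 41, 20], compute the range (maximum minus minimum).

34

Step 1: Identify the maximum value: max = 44
Step 2: Identify the minimum value: min = 10
Step 3: Range = max - min = 44 - 10 = 34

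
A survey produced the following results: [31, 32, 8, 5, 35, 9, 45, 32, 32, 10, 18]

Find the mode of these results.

32

Step 1: Count the frequency of each value:
  5: appears 1 time(s)
  8: appears 1 time(s)
  9: appears 1 time(s)
  10: appears 1 time(s)
  18: appears 1 time(s)
  31: appears 1 time(s)
  32: appears 3 time(s)
  35: appears 1 time(s)
  45: appears 1 time(s)
Step 2: The value 32 appears most frequently (3 times).
Step 3: Mode = 32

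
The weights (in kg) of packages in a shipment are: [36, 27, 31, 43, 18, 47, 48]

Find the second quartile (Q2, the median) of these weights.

36

Step 1: Sort the data: [18, 27, 31, 36, 43, 47, 48]
Step 2: n = 7
Step 3: Q2 is the median. Since n is odd, it is the middle value at position 4: 36
Step 4: Q2 = 36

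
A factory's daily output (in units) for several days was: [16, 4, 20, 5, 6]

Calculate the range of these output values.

16

Step 1: Identify the maximum value: max = 20
Step 2: Identify the minimum value: min = 4
Step 3: Range = max - min = 20 - 4 = 16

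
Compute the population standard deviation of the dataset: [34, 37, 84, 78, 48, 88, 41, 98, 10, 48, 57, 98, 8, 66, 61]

27.7452

Step 1: Compute the mean: 57.0667
Step 2: Sum of squared deviations from the mean: 11546.9333
Step 3: Population variance = 11546.9333 / 15 = 769.7956
Step 4: Standard deviation = sqrt(769.7956) = 27.7452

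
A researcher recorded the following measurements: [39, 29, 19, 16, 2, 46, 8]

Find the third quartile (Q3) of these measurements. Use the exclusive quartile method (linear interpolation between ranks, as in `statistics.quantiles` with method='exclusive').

39

Step 1: Sort the data: [2, 8, 16, 19, 29, 39, 46]
Step 2: n = 7
Step 3: Using the exclusive quartile method:
  Q1 = 8
  Q2 (median) = 19
  Q3 = 39
  IQR = Q3 - Q1 = 39 - 8 = 31
Step 4: Q3 = 39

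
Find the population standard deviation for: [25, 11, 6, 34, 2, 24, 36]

12.4982

Step 1: Compute the mean: 19.7143
Step 2: Sum of squared deviations from the mean: 1093.4286
Step 3: Population variance = 1093.4286 / 7 = 156.2041
Step 4: Standard deviation = sqrt(156.2041) = 12.4982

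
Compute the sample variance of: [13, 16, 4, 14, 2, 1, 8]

37.5714

Step 1: Compute the mean: (13 + 16 + 4 + 14 + 2 + 1 + 8) / 7 = 8.2857
Step 2: Compute squared deviations from the mean:
  (13 - 8.2857)^2 = 22.2245
  (16 - 8.2857)^2 = 59.5102
  (4 - 8.2857)^2 = 18.3673
  (14 - 8.2857)^2 = 32.6531
  (2 - 8.2857)^2 = 39.5102
  (1 - 8.2857)^2 = 53.0816
  (8 - 8.2857)^2 = 0.0816
Step 3: Sum of squared deviations = 225.4286
Step 4: Sample variance = 225.4286 / 6 = 37.5714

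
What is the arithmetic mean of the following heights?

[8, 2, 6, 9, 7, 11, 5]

6.8571

Step 1: Sum all values: 8 + 2 + 6 + 9 + 7 + 11 + 5 = 48
Step 2: Count the number of values: n = 7
Step 3: Mean = sum / n = 48 / 7 = 6.8571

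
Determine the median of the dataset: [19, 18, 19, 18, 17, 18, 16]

18

Step 1: Sort the data in ascending order: [16, 17, 18, 18, 18, 19, 19]
Step 2: The number of values is n = 7.
Step 3: Since n is odd, the median is the middle value at position 4: 18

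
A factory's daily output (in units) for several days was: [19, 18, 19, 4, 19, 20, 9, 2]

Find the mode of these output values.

19

Step 1: Count the frequency of each value:
  2: appears 1 time(s)
  4: appears 1 time(s)
  9: appears 1 time(s)
  18: appears 1 time(s)
  19: appears 3 time(s)
  20: appears 1 time(s)
Step 2: The value 19 appears most frequently (3 times).
Step 3: Mode = 19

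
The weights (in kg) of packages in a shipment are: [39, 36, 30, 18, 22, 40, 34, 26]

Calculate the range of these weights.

22

Step 1: Identify the maximum value: max = 40
Step 2: Identify the minimum value: min = 18
Step 3: Range = max - min = 40 - 18 = 22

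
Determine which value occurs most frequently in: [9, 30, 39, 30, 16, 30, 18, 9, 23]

30

Step 1: Count the frequency of each value:
  9: appears 2 time(s)
  16: appears 1 time(s)
  18: appears 1 time(s)
  23: appears 1 time(s)
  30: appears 3 time(s)
  39: appears 1 time(s)
Step 2: The value 30 appears most frequently (3 times).
Step 3: Mode = 30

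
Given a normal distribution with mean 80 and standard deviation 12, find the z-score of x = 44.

-3

Step 1: Recall the z-score formula: z = (x - mu) / sigma
Step 2: Substitute values: z = (44 - 80) / 12
Step 3: z = -36 / 12 = -3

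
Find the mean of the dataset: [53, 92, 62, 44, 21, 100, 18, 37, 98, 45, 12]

52.9091

Step 1: Sum all values: 53 + 92 + 62 + 44 + 21 + 100 + 18 + 37 + 98 + 45 + 12 = 582
Step 2: Count the number of values: n = 11
Step 3: Mean = sum / n = 582 / 11 = 52.9091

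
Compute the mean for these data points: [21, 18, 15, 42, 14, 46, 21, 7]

23

Step 1: Sum all values: 21 + 18 + 15 + 42 + 14 + 46 + 21 + 7 = 184
Step 2: Count the number of values: n = 8
Step 3: Mean = sum / n = 184 / 8 = 23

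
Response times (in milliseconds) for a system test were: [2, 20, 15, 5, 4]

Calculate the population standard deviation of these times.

7.0257

Step 1: Compute the mean: 9.2
Step 2: Sum of squared deviations from the mean: 246.8
Step 3: Population variance = 246.8 / 5 = 49.36
Step 4: Standard deviation = sqrt(49.36) = 7.0257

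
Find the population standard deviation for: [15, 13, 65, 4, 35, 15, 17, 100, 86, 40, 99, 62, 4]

34.3475

Step 1: Compute the mean: 42.6923
Step 2: Sum of squared deviations from the mean: 15336.7692
Step 3: Population variance = 15336.7692 / 13 = 1179.7515
Step 4: Standard deviation = sqrt(1179.7515) = 34.3475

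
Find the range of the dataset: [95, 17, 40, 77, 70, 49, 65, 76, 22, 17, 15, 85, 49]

80

Step 1: Identify the maximum value: max = 95
Step 2: Identify the minimum value: min = 15
Step 3: Range = max - min = 95 - 15 = 80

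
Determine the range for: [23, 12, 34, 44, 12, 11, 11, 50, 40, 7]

43

Step 1: Identify the maximum value: max = 50
Step 2: Identify the minimum value: min = 7
Step 3: Range = max - min = 50 - 7 = 43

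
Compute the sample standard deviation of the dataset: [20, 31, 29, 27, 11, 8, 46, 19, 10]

12.2678

Step 1: Compute the mean: 22.3333
Step 2: Sum of squared deviations from the mean: 1204
Step 3: Sample variance = 1204 / 8 = 150.5
Step 4: Standard deviation = sqrt(150.5) = 12.2678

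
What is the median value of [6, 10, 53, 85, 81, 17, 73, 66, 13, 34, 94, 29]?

43.5

Step 1: Sort the data in ascending order: [6, 10, 13, 17, 29, 34, 53, 66, 73, 81, 85, 94]
Step 2: The number of values is n = 12.
Step 3: Since n is even, the median is the average of positions 6 and 7:
  Median = (34 + 53) / 2 = 43.5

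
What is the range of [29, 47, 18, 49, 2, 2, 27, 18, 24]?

47

Step 1: Identify the maximum value: max = 49
Step 2: Identify the minimum value: min = 2
Step 3: Range = max - min = 49 - 2 = 47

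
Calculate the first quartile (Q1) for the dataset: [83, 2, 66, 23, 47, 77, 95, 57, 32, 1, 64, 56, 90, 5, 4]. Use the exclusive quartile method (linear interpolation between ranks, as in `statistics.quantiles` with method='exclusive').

5

Step 1: Sort the data: [1, 2, 4, 5, 23, 32, 47, 56, 57, 64, 66, 77, 83, 90, 95]
Step 2: n = 15
Step 3: Using the exclusive quartile method:
  Q1 = 5
  Q2 (median) = 56
  Q3 = 77
  IQR = Q3 - Q1 = 77 - 5 = 72
Step 4: Q1 = 5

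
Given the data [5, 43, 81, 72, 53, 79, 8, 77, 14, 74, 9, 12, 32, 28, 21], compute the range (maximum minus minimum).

76

Step 1: Identify the maximum value: max = 81
Step 2: Identify the minimum value: min = 5
Step 3: Range = max - min = 81 - 5 = 76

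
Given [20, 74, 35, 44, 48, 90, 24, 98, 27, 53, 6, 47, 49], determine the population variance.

670.0592

Step 1: Compute the mean: (20 + 74 + 35 + 44 + 48 + 90 + 24 + 98 + 27 + 53 + 6 + 47 + 49) / 13 = 47.3077
Step 2: Compute squared deviations from the mean:
  (20 - 47.3077)^2 = 745.7101
  (74 - 47.3077)^2 = 712.4793
  (35 - 47.3077)^2 = 151.4793
  (44 - 47.3077)^2 = 10.9408
  (48 - 47.3077)^2 = 0.4793
  (90 - 47.3077)^2 = 1822.6331
  (24 - 47.3077)^2 = 543.2485
  (98 - 47.3077)^2 = 2569.7101
  (27 - 47.3077)^2 = 412.4024
  (53 - 47.3077)^2 = 32.4024
  (6 - 47.3077)^2 = 1706.3254
  (47 - 47.3077)^2 = 0.0947
  (49 - 47.3077)^2 = 2.8639
Step 3: Sum of squared deviations = 8710.7692
Step 4: Population variance = 8710.7692 / 13 = 670.0592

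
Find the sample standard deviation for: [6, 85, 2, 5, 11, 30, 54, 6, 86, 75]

35.4714

Step 1: Compute the mean: 36
Step 2: Sum of squared deviations from the mean: 11324
Step 3: Sample variance = 11324 / 9 = 1258.2222
Step 4: Standard deviation = sqrt(1258.2222) = 35.4714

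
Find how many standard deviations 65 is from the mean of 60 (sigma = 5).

1

Step 1: Recall the z-score formula: z = (x - mu) / sigma
Step 2: Substitute values: z = (65 - 60) / 5
Step 3: z = 5 / 5 = 1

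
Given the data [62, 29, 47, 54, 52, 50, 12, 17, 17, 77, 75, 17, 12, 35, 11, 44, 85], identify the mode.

17

Step 1: Count the frequency of each value:
  11: appears 1 time(s)
  12: appears 2 time(s)
  17: appears 3 time(s)
  29: appears 1 time(s)
  35: appears 1 time(s)
  44: appears 1 time(s)
  47: appears 1 time(s)
  50: appears 1 time(s)
  52: appears 1 time(s)
  54: appears 1 time(s)
  62: appears 1 time(s)
  75: appears 1 time(s)
  77: appears 1 time(s)
  85: appears 1 time(s)
Step 2: The value 17 appears most frequently (3 times).
Step 3: Mode = 17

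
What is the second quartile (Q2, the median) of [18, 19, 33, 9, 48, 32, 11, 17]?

18.5

Step 1: Sort the data: [9, 11, 17, 18, 19, 32, 33, 48]
Step 2: n = 8
Step 3: Q2 is the median. Since n is even, it is the average of the values at positions 4 and 5:
  Q2 = (18 + 19) / 2 = 18.5
Step 4: Q2 = 18.5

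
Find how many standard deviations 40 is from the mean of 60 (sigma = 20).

-1

Step 1: Recall the z-score formula: z = (x - mu) / sigma
Step 2: Substitute values: z = (40 - 60) / 20
Step 3: z = -20 / 20 = -1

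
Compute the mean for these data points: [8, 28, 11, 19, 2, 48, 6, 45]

20.875

Step 1: Sum all values: 8 + 28 + 11 + 19 + 2 + 48 + 6 + 45 = 167
Step 2: Count the number of values: n = 8
Step 3: Mean = sum / n = 167 / 8 = 20.875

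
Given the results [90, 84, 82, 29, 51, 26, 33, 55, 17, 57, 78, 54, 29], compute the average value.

52.6923

Step 1: Sum all values: 90 + 84 + 82 + 29 + 51 + 26 + 33 + 55 + 17 + 57 + 78 + 54 + 29 = 685
Step 2: Count the number of values: n = 13
Step 3: Mean = sum / n = 685 / 13 = 52.6923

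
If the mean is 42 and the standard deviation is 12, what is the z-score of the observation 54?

1

Step 1: Recall the z-score formula: z = (x - mu) / sigma
Step 2: Substitute values: z = (54 - 42) / 12
Step 3: z = 12 / 12 = 1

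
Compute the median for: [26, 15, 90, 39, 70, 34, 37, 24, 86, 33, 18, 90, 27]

34

Step 1: Sort the data in ascending order: [15, 18, 24, 26, 27, 33, 34, 37, 39, 70, 86, 90, 90]
Step 2: The number of values is n = 13.
Step 3: Since n is odd, the median is the middle value at position 7: 34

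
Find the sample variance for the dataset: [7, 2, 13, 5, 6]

16.3

Step 1: Compute the mean: (7 + 2 + 13 + 5 + 6) / 5 = 6.6
Step 2: Compute squared deviations from the mean:
  (7 - 6.6)^2 = 0.16
  (2 - 6.6)^2 = 21.16
  (13 - 6.6)^2 = 40.96
  (5 - 6.6)^2 = 2.56
  (6 - 6.6)^2 = 0.36
Step 3: Sum of squared deviations = 65.2
Step 4: Sample variance = 65.2 / 4 = 16.3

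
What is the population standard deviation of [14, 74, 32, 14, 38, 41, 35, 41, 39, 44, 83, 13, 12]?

21.2294

Step 1: Compute the mean: 36.9231
Step 2: Sum of squared deviations from the mean: 5858.9231
Step 3: Population variance = 5858.9231 / 13 = 450.6864
Step 4: Standard deviation = sqrt(450.6864) = 21.2294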